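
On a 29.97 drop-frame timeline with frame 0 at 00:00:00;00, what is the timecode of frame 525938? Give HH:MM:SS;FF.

Each 10-minute DF block holds 10 × 60 × 30 − 9 × 2 = 17982 frames. 525938 ÷ 17982 → 29 full blocks, remainder 4460.
Within the partial block the first minute is 1800 frames and each further minute 1798, so 2 further minute boundaries passed. Total skipped labels = 18 × 29 + 2 × 2 = 526.
Non-drop label index = 525938 + 526 = 526464; at 30 labels/s that is 04:52:28:24, i.e. DF 04:52:28;24.

04:52:28;24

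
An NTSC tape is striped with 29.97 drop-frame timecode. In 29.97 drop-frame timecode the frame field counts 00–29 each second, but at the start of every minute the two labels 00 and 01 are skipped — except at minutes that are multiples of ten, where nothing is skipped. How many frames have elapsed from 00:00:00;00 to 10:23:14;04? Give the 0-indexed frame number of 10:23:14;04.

1120702

Complete 10-minute blocks: 62, each 17982 frames → 1114884.
Remaining 3 whole minutes in the current block: 1800 + 2 × 1798 = 5396 frames.
Within the current minute: 14 × 30 + 4 − 2 = 422 (labels ;00/;01 skipped at this minute). Total = 1114884 + 5396 + 422 = 1120702.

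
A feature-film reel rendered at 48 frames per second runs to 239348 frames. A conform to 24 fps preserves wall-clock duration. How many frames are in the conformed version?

Target frames = source frames × (target rate / source rate) = 239348 × (24)/(48) = 239348 × 1/2 = 119674.

119674 frames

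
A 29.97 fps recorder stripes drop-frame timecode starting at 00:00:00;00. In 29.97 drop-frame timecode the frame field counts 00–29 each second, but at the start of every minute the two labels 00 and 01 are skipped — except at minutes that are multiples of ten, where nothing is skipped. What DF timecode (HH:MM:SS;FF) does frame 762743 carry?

07:04:10;07

Ten DF minutes hold 17982 frames, so frame 762743 lies in block 42 (frames 755244–773225) with 7499 frames into that block.
The block's first minute is 1800 frames and the rest 1798 each; 7499 frames reaches minute 4, so 42 × 18 + 4 × 2 = 764 labels have been skipped so far.
Adding those back, label number 762743 + 764 = 763507 at 30 labels/s is 25450 s + 7 f = 7 h 4 min 10 s frame 7, i.e. 07:04:10;07.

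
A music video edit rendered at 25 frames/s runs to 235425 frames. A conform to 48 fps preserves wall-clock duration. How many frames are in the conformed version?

Target frames = source frames × (target rate / source rate) = 235425 × (48)/(25) = 235425 × 48/25 = 452016.

452016 frames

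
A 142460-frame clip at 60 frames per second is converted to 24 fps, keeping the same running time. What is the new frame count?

56984 frames

Target frames = source frames × (target rate / source rate) = 142460 × (24)/(60) = 142460 × 2/5 = 56984.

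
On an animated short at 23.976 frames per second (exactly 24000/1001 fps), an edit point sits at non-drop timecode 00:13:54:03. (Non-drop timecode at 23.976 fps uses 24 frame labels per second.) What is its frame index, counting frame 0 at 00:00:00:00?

frame 20019

Total seconds to the label: (0 × 3600 + 13 × 60 + 54) = 834.
Frame index = 834 × 24 + 3 = 20019.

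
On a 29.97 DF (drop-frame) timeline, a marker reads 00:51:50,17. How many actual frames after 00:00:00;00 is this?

Complete 10-minute blocks: 5, each 17982 frames → 89910.
Remaining 1 whole minute in the current block: 1800 + 0 × 1798 = 1800 frames.
Within the current minute: 50 × 30 + 17 − 2 = 1515 (labels ;00/;01 skipped at this minute). Total = 89910 + 1800 + 1515 = 93225.

93225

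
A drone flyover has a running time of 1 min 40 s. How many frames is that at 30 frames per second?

3000 frames

1 min 40 s = 100 s.
Frames = 100 × 30 = 3000.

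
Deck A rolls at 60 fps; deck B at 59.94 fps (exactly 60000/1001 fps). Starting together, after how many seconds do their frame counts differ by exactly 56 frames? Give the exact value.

The gap grows by |60000/1001 − 60| = 60/1001 frames per second.
Time for a 56-frame gap: 56 ÷ (60/1001) = 14014/15 s.

14014/15 seconds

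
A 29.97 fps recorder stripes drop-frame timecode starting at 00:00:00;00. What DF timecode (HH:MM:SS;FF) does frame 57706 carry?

00:32:05;14

Ten DF minutes hold 17982 frames, so frame 57706 lies in block 3 (frames 53946–71927) with 3760 frames into that block.
The block's first minute is 1800 frames and the rest 1798 each; 3760 frames reaches minute 2, so 3 × 18 + 2 × 2 = 58 labels have been skipped so far.
Adding those back, label number 57706 + 58 = 57764 at 30 labels/s is 1925 s + 14 f = 0 h 32 min 5 s frame 14, i.e. 00:32:05;14.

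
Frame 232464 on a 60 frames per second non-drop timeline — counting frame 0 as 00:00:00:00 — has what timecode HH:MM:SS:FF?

232464 ÷ 60 = 3874 full seconds, remainder 24 frames.
3874 s = 1 h 4 min 34 s.
Timecode: 01:04:34:24.

01:04:34:24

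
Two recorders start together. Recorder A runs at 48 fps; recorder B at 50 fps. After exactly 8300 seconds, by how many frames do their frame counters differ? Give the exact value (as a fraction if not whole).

A emits 48 × 8300 = 398400 frames; B emits 50 × 8300 = 415000.
Difference = 16600 frames; B is ahead of A.

16600 frames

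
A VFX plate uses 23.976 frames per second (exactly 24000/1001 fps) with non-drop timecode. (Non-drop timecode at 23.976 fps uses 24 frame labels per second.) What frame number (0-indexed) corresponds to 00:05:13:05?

frame 7517

Total seconds to the label: (0 × 3600 + 5 × 60 + 13) = 313.
Frame index = 313 × 24 + 5 = 7517.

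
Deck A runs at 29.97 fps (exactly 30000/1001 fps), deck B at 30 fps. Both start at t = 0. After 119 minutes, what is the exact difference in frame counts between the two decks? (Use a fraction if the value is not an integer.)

119 min = 7140 s.
A emits 30000/1001 × 7140 = 30600000/143 frames; B emits 30 × 7140 = 214200.
Difference = 30600/143 frames (≈ 213.9860); B is ahead of A.

30600/143 frames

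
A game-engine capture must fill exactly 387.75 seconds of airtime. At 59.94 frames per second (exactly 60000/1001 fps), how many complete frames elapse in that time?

23241 frames

Frames = 387.75 × 60000/1001 = 2115000/91 ≈ 23241.7582.
Complete frames: 23241.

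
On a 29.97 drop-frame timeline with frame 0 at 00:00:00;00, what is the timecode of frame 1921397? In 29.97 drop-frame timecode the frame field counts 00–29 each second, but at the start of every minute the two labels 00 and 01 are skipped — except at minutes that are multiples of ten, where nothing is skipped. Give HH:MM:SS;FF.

Each 10-minute DF block holds 10 × 60 × 30 − 9 × 2 = 17982 frames. 1921397 ÷ 17982 → 106 full blocks, remainder 15305.
Within the partial block the first minute is 1800 frames and each further minute 1798, so 8 further minute boundaries passed. Total skipped labels = 18 × 106 + 2 × 8 = 1924.
Non-drop label index = 1921397 + 1924 = 1923321; at 30 labels/s that is 17:48:30:21, i.e. DF 17:48:30;21.

17:48:30;21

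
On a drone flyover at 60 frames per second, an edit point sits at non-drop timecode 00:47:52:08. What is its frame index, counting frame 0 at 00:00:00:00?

172328

Total seconds to the label: (0 × 3600 + 47 × 60 + 52) = 2872.
Frame index = 2872 × 60 + 8 = 172328.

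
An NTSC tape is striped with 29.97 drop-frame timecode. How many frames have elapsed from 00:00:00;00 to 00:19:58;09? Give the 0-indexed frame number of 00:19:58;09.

35913

As if non-drop at 30 labels/s: (0 × 3600 + 19 × 60 + 58) × 30 + 9 = 35949.
Minute boundaries passed: 19; those not divisible by 10: 19 − 1 = 18; dropped labels = 2 × 18 = 36.
Actual frame index = 35949 − 36 = 35913.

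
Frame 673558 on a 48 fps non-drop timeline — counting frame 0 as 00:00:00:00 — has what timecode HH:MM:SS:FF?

03:53:52:22

673558 ÷ 48 = 14032 full seconds, remainder 22 frames.
14032 s = 3 h 53 min 52 s.
Timecode: 03:53:52:22.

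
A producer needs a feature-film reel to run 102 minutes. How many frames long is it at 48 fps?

102 min = 6120 s.
Frames = 6120 × 48 = 293760.

293760 frames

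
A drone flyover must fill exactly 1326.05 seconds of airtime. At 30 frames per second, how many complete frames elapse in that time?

39781 frames

Frames = 1326.05 × 30 = 79563/2 ≈ 39781.5000.
Complete frames: 39781.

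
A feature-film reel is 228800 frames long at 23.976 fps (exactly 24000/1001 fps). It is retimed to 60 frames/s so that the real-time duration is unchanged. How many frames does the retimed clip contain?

Target frames = source frames × (target rate / source rate) = 228800 × (60)/(24000/1001) = 228800 × 1001/400 = 572572.

572572 frames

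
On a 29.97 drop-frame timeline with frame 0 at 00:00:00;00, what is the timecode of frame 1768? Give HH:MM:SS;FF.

00:00:58;28

Ten DF minutes hold 17982 frames, so frame 1768 lies in block 0 (frames 0–17981) with 1768 frames into that block.
The block's first minute is 1800 frames and the rest 1798 each; 1768 frames reaches minute 0, so 0 × 18 + 0 × 2 = 0 labels have been skipped so far.
Adding those back, label number 1768 + 0 = 1768 at 30 labels/s is 58 s + 28 f = 0 h 0 min 58 s frame 28, i.e. 00:00:58;28.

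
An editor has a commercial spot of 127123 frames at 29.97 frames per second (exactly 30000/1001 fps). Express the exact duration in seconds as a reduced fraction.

127250123/30000 seconds

Running time = 127123 ÷ (30000/1001) = 127123 × 1001/30000 = 127250123/30000 s.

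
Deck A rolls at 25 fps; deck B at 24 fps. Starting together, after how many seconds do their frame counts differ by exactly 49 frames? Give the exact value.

The gap grows by |24 − 25| = 1 frame per second.
Time for a 49-frame gap: 49 ÷ (1) = 49 s.

49 seconds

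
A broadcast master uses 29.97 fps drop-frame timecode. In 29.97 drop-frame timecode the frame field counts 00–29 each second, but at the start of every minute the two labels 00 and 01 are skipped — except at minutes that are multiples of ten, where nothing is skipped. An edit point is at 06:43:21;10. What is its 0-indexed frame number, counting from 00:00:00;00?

Complete 10-minute blocks: 40, each 17982 frames → 719280.
Remaining 3 whole minutes in the current block: 1800 + 2 × 1798 = 5396 frames.
Within the current minute: 21 × 30 + 10 − 2 = 638 (labels ;00/;01 skipped at this minute). Total = 719280 + 5396 + 638 = 725314.

725314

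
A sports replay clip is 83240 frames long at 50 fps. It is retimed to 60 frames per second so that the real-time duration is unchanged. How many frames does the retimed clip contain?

99888 frames

Frames at target rate = 83240 × (60) / (50) = 99888.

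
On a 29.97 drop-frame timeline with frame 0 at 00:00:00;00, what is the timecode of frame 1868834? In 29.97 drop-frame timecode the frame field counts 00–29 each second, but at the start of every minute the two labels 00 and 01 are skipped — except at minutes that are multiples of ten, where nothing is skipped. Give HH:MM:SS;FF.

17:19:16;26

Each 10-minute DF block holds 10 × 60 × 30 − 9 × 2 = 17982 frames. 1868834 ÷ 17982 → 103 full blocks, remainder 16688.
Within the partial block the first minute is 1800 frames and each further minute 1798, so 9 further minute boundaries passed. Total skipped labels = 18 × 103 + 2 × 9 = 1872.
Non-drop label index = 1868834 + 1872 = 1870706; at 30 labels/s that is 17:19:16:26, i.e. DF 17:19:16;26.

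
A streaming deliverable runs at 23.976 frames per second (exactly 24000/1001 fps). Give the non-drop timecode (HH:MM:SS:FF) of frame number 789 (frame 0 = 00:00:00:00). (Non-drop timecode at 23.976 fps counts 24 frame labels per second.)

00:00:32:21

789 ÷ 24 = 32 full seconds, remainder 21 frames.
32 s = 0 h 0 min 32 s.
Timecode: 00:00:32:21.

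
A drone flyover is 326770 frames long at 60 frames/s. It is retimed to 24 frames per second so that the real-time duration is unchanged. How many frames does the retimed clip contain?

130708 frames

Target frames = source frames × (target rate / source rate) = 326770 × (24)/(60) = 326770 × 2/5 = 130708.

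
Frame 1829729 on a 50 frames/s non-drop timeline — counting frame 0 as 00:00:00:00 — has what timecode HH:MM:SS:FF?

10:09:54:29

1829729 ÷ 50 = 36594 full seconds, remainder 29 frames.
36594 s = 10 h 9 min 54 s.
Timecode: 10:09:54:29.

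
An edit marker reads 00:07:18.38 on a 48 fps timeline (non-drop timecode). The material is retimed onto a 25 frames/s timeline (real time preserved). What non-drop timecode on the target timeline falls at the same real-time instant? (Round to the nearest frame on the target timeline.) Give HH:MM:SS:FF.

Source frame index: (0×3600 + 7×60 + 18) × 48 + 38 = 21062.
Real time: 21062 / (48) = 10531/24 s.
Target frame: (10531/24) × (25) = 263275/24 ≈ 10969.792 → 10970.
At 25 labels/s: frame 10970 → 00:07:18:20.

00:07:18:20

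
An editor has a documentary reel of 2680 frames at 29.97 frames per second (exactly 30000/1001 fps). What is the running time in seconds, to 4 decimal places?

89.4227 seconds

Running time = 2680 × 1001/30000 = 67067/750 s ≈ 89.4227 s.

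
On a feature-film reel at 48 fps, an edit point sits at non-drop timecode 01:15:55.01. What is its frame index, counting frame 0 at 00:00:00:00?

frame 218641

Total seconds to the label: (1 × 3600 + 15 × 60 + 55) = 4555.
Frame index = 4555 × 48 + 1 = 218641.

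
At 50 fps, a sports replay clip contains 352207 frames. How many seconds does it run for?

Running time = 352207 / (50) = 7044.14 s.

7044.14 seconds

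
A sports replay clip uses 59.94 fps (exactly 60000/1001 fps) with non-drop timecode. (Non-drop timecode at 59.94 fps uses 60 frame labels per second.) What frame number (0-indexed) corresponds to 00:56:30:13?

Total seconds to the label: (0 × 3600 + 56 × 60 + 30) = 3390.
Frame index = 3390 × 60 + 13 = 203413.

frame 203413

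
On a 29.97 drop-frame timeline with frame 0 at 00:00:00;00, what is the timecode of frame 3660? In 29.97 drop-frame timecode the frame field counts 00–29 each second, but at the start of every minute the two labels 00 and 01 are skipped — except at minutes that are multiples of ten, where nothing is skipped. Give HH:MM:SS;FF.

Ten DF minutes hold 17982 frames, so frame 3660 lies in block 0 (frames 0–17981) with 3660 frames into that block.
The block's first minute is 1800 frames and the rest 1798 each; 3660 frames reaches minute 2, so 0 × 18 + 2 × 2 = 4 labels have been skipped so far.
Adding those back, label number 3660 + 4 = 3664 at 30 labels/s is 122 s + 4 f = 0 h 2 min 2 s frame 4, i.e. 00:02:02;04.

00:02:02;04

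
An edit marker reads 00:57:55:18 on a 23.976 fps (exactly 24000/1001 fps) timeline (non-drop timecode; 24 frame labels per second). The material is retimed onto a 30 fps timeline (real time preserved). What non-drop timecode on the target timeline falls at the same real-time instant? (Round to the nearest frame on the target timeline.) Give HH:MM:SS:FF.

Source frame index: (0×3600 + 57×60 + 55) × 24 + 18 = 83418.
Real time: 83418 / (24000/1001) = 13916903/4000 s.
Target frame: (13916903/4000) × (30) = 41750709/400 ≈ 104376.773 → 104377.
At 30 labels/s: frame 104377 → 00:57:59:07.

00:57:59:07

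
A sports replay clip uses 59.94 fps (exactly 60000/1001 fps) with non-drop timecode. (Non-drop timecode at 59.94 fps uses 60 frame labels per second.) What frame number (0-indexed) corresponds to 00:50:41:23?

Total seconds to the label: (0 × 3600 + 50 × 60 + 41) = 3041.
Frame index = 3041 × 60 + 23 = 182483.

182483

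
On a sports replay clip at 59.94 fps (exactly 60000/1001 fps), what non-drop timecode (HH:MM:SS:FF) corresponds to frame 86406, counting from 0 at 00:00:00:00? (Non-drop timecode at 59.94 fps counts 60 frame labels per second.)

00:24:00:06

86406 ÷ 60 = 1440 full seconds, remainder 6 frames.
1440 s = 0 h 24 min 0 s.
Timecode: 00:24:00:06.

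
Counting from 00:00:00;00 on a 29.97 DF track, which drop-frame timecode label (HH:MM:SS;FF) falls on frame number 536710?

Ten DF minutes hold 17982 frames, so frame 536710 lies in block 29 (frames 521478–539459) with 15232 frames into that block.
The block's first minute is 1800 frames and the rest 1798 each; 15232 frames reaches minute 8, so 29 × 18 + 8 × 2 = 538 labels have been skipped so far.
Adding those back, label number 536710 + 538 = 537248 at 30 labels/s is 17908 s + 8 f = 4 h 58 min 28 s frame 8, i.e. 04:58:28;08.

04:58:28;08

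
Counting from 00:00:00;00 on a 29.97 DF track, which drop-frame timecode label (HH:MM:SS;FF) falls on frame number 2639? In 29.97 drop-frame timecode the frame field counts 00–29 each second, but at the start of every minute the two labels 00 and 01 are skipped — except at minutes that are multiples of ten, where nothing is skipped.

00:01:28;01

Each 10-minute DF block holds 10 × 60 × 30 − 9 × 2 = 17982 frames. 2639 ÷ 17982 → 0 full blocks, remainder 2639.
Within the partial block the first minute is 1800 frames and each further minute 1798, so 1 further minute boundary passed. Total skipped labels = 18 × 0 + 2 × 1 = 2.
Non-drop label index = 2639 + 2 = 2641; at 30 labels/s that is 00:01:28:01, i.e. DF 00:01:28;01.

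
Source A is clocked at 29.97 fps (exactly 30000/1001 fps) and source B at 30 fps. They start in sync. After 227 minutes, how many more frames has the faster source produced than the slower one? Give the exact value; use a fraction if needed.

227 min = 13620 s.
A emits 30000/1001 × 13620 = 408600000/1001 frames; B emits 30 × 13620 = 408600.
Difference = 408600/1001 frames (≈ 408.1918); B is ahead of A.

408600/1001 frames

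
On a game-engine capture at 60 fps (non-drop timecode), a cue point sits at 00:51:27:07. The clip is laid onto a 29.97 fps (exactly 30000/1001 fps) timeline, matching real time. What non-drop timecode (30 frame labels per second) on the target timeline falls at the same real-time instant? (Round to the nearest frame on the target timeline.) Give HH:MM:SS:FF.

00:51:24:01

Source frame index: (0×3600 + 51×60 + 27) × 60 + 7 = 185227.
Real time: 185227 / (60) = 185227/60 s.
Target frame: (185227/60) × (30000/1001) = 13230500/143 ≈ 92520.979 → 92521.
At 30 labels/s: frame 92521 → 00:51:24:01.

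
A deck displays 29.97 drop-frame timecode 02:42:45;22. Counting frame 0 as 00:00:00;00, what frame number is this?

292680

As if non-drop at 30 labels/s: (2 × 3600 + 42 × 60 + 45) × 30 + 22 = 292972.
Minute boundaries passed: 162; those not divisible by 10: 162 − 16 = 146; dropped labels = 2 × 146 = 292.
Actual frame index = 292972 − 292 = 292680.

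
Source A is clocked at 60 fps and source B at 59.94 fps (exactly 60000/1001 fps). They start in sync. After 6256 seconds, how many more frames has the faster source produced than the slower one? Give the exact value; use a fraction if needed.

375360/1001 frames

A emits 60 × 6256 = 375360 frames; B emits 60000/1001 × 6256 = 375360000/1001.
Difference = 375360/1001 frames (≈ 374.9850); B is behind A.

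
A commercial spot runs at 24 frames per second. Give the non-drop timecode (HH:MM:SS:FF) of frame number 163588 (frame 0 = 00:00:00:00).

163588 ÷ 24 = 6816 full seconds, remainder 4 frames.
6816 s = 1 h 53 min 36 s.
Timecode: 01:53:36:04.

01:53:36:04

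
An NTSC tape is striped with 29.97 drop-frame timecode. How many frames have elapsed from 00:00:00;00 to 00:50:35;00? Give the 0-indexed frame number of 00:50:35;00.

90960

As if non-drop at 30 labels/s: (0 × 3600 + 50 × 60 + 35) × 30 + 0 = 91050.
Minute boundaries passed: 50; those not divisible by 10: 50 − 5 = 45; dropped labels = 2 × 45 = 90.
Actual frame index = 91050 − 90 = 90960.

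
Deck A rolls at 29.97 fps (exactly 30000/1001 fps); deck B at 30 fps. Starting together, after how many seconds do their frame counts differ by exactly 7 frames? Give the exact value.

The gap grows by |30 − 30000/1001| = 30/1001 frames per second.
Time for a 7-frame gap: 7 ÷ (30/1001) = 7007/30 s.

7007/30 seconds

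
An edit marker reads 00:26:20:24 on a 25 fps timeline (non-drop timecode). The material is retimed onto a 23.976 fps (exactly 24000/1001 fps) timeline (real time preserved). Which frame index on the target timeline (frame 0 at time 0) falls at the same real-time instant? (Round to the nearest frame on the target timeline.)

frame 37905

Source frame index: (0×3600 + 26×60 + 20) × 25 + 24 = 39524.
Real time: 39524 / (25) = 39524/25 s.
Target frame: (39524/25) × (24000/1001) = 37943040/1001 ≈ 37905.135 → 37905.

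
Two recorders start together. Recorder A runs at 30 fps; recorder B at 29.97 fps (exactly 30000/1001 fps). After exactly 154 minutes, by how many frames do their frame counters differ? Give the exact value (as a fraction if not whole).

154 min = 9240 s.
A emits 30 × 9240 = 277200 frames; B emits 30000/1001 × 9240 = 3600000/13.
Difference = 3600/13 frames (≈ 276.9231); B is behind A.

3600/13 frames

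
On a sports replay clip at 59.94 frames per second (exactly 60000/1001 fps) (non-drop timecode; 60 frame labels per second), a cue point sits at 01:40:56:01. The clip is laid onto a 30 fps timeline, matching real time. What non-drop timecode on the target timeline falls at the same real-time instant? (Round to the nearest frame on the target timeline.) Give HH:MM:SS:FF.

Source frame index: (1×3600 + 40×60 + 56) × 60 + 1 = 363361.
Real time: 363361 / (60000/1001) = 363724361/60000 s.
Target frame: (363724361/60000) × (30) = 363724361/2000 ≈ 181862.180 → 181862.
At 30 labels/s: frame 181862 → 01:41:02:02.

01:41:02:02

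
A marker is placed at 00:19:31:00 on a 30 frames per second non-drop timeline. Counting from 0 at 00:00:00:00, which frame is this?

35130

Total seconds to the label: (0 × 3600 + 19 × 60 + 31) = 1171.
Frame index = 1171 × 30 + 0 = 35130.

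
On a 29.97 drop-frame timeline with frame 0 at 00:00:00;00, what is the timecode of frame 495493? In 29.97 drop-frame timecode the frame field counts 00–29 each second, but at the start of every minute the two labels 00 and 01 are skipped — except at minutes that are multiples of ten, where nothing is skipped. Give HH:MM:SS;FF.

Ten DF minutes hold 17982 frames, so frame 495493 lies in block 27 (frames 485514–503495) with 9979 frames into that block.
The block's first minute is 1800 frames and the rest 1798 each; 9979 frames reaches minute 5, so 27 × 18 + 5 × 2 = 496 labels have been skipped so far.
Adding those back, label number 495493 + 496 = 495989 at 30 labels/s is 16532 s + 29 f = 4 h 35 min 32 s frame 29, i.e. 04:35:32;29.

04:35:32;29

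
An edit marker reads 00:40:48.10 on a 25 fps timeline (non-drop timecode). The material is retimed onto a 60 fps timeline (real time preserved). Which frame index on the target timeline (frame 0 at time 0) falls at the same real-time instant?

Source frame index: (0×3600 + 40×60 + 48) × 25 + 10 = 61210.
Real time: 61210 / (25) = 12242/5 s.
Target frame: (12242/5) × (60) = 146904.

frame 146904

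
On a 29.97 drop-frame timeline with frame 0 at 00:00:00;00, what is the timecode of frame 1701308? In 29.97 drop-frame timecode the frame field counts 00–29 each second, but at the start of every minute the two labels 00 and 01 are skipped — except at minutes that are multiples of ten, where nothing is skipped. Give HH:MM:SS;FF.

Ten DF minutes hold 17982 frames, so frame 1701308 lies in block 94 (frames 1690308–1708289) with 11000 frames into that block.
The block's first minute is 1800 frames and the rest 1798 each; 11000 frames reaches minute 6, so 94 × 18 + 6 × 2 = 1704 labels have been skipped so far.
Adding those back, label number 1701308 + 1704 = 1703012 at 30 labels/s is 56767 s + 2 f = 15 h 46 min 7 s frame 2, i.e. 15:46:07;02.

15:46:07;02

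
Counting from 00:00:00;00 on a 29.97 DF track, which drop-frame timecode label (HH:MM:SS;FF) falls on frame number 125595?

Each 10-minute DF block holds 10 × 60 × 30 − 9 × 2 = 17982 frames. 125595 ÷ 17982 → 6 full blocks, remainder 17703.
Within the partial block the first minute is 1800 frames and each further minute 1798, so 9 further minute boundaries passed. Total skipped labels = 18 × 6 + 2 × 9 = 126.
Non-drop label index = 125595 + 126 = 125721; at 30 labels/s that is 01:09:50:21, i.e. DF 01:09:50;21.

01:09:50;21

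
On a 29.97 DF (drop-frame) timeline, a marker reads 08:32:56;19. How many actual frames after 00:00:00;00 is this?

As if non-drop at 30 labels/s: (8 × 3600 + 32 × 60 + 56) × 30 + 19 = 923299.
Minute boundaries passed: 512; those not divisible by 10: 512 − 51 = 461; dropped labels = 2 × 461 = 922.
Actual frame index = 923299 − 922 = 922377.

922377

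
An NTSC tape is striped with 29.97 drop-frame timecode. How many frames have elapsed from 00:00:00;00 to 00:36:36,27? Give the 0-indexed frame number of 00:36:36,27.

65841

As if non-drop at 30 labels/s: (0 × 3600 + 36 × 60 + 36) × 30 + 27 = 65907.
Minute boundaries passed: 36; those not divisible by 10: 36 − 3 = 33; dropped labels = 2 × 33 = 66.
Actual frame index = 65907 − 66 = 65841.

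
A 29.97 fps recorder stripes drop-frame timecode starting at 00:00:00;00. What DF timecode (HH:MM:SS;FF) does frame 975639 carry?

Each 10-minute DF block holds 10 × 60 × 30 − 9 × 2 = 17982 frames. 975639 ÷ 17982 → 54 full blocks, remainder 4611.
Within the partial block the first minute is 1800 frames and each further minute 1798, so 2 further minute boundaries passed. Total skipped labels = 18 × 54 + 2 × 2 = 976.
Non-drop label index = 975639 + 976 = 976615; at 30 labels/s that is 09:02:33:25, i.e. DF 09:02:33;25.

09:02:33;25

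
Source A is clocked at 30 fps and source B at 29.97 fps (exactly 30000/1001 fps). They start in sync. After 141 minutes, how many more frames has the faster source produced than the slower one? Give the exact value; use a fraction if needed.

141 min = 8460 s.
A emits 30 × 8460 = 253800 frames; B emits 30000/1001 × 8460 = 253800000/1001.
Difference = 253800/1001 frames (≈ 253.5465); B is behind A.

253800/1001 frames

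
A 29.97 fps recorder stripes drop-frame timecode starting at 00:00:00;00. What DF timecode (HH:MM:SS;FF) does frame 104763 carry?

00:58:15;19

Each 10-minute DF block holds 10 × 60 × 30 − 9 × 2 = 17982 frames. 104763 ÷ 17982 → 5 full blocks, remainder 14853.
Within the partial block the first minute is 1800 frames and each further minute 1798, so 8 further minute boundaries passed. Total skipped labels = 18 × 5 + 2 × 8 = 106.
Non-drop label index = 104763 + 106 = 104869; at 30 labels/s that is 00:58:15:19, i.e. DF 00:58:15;19.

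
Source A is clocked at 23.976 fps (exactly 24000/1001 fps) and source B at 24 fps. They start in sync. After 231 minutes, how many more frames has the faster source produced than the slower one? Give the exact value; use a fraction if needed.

231 min = 13860 s.
A emits 24000/1001 × 13860 = 4320000/13 frames; B emits 24 × 13860 = 332640.
Difference = 4320/13 frames (≈ 332.3077); B is ahead of A.

4320/13 frames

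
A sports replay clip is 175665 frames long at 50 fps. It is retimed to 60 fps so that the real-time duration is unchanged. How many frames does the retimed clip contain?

210798 frames

Target frames = source frames × (target rate / source rate) = 175665 × (60)/(50) = 175665 × 6/5 = 210798.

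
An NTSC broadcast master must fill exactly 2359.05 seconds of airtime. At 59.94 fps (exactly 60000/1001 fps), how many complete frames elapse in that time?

Frames = 2359.05 × 60000/1001 = 141543000/1001 ≈ 141401.5984.
Complete frames: 141401.

141401 frames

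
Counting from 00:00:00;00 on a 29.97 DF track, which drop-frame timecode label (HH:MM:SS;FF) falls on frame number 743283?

Ten DF minutes hold 17982 frames, so frame 743283 lies in block 41 (frames 737262–755243) with 6021 frames into that block.
The block's first minute is 1800 frames and the rest 1798 each; 6021 frames reaches minute 3, so 41 × 18 + 3 × 2 = 744 labels have been skipped so far.
Adding those back, label number 743283 + 744 = 744027 at 30 labels/s is 24800 s + 27 f = 6 h 53 min 20 s frame 27, i.e. 06:53:20;27.

06:53:20;27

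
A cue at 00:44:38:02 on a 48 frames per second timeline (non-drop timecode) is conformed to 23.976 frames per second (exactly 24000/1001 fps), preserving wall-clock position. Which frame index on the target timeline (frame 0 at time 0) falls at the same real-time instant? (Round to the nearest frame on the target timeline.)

frame 64209

Source frame index: (0×3600 + 44×60 + 38) × 48 + 2 = 128546.
Real time: 128546 / (48) = 64273/24 s.
Target frame: (64273/24) × (24000/1001) = 5843000/91 ≈ 64208.791 → 64209.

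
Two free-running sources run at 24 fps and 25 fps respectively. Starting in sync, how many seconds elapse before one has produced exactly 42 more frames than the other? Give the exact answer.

The gap grows by |25 − 24| = 1 frame per second.
Time for a 42-frame gap: 42 ÷ (1) = 42 s.

42 seconds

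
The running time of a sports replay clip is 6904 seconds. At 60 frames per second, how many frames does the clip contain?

Frames = 6904 × 60 = 414240.

414240 frames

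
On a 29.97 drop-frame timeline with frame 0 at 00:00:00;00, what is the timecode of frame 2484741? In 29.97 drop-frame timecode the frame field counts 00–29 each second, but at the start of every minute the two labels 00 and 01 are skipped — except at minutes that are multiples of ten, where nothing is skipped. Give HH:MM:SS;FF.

Each 10-minute DF block holds 10 × 60 × 30 − 9 × 2 = 17982 frames. 2484741 ÷ 17982 → 138 full blocks, remainder 3225.
Within the partial block the first minute is 1800 frames and each further minute 1798, so 1 further minute boundary passed. Total skipped labels = 18 × 138 + 2 × 1 = 2486.
Non-drop label index = 2484741 + 2486 = 2487227; at 30 labels/s that is 23:01:47:17, i.e. DF 23:01:47;17.

23:01:47;17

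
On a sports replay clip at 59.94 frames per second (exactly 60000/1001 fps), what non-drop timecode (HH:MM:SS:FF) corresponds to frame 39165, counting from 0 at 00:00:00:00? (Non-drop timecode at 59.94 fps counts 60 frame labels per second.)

00:10:52:45

39165 ÷ 60 = 652 full seconds, remainder 45 frames.
652 s = 0 h 10 min 52 s.
Timecode: 00:10:52:45.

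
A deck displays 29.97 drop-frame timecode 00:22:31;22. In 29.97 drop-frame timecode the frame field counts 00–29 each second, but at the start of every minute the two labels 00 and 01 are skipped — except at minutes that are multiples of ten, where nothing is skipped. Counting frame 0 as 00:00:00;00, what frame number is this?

40512

As if non-drop at 30 labels/s: (0 × 3600 + 22 × 60 + 31) × 30 + 22 = 40552.
Minute boundaries passed: 22; those not divisible by 10: 22 − 2 = 20; dropped labels = 2 × 20 = 40.
Actual frame index = 40552 − 40 = 40512.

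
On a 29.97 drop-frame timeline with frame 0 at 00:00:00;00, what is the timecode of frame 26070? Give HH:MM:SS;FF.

00:14:29;26

Each 10-minute DF block holds 10 × 60 × 30 − 9 × 2 = 17982 frames. 26070 ÷ 17982 → 1 full block, remainder 8088.
Within the partial block the first minute is 1800 frames and each further minute 1798, so 4 further minute boundaries passed. Total skipped labels = 18 × 1 + 2 × 4 = 26.
Non-drop label index = 26070 + 26 = 26096; at 30 labels/s that is 00:14:29:26, i.e. DF 00:14:29;26.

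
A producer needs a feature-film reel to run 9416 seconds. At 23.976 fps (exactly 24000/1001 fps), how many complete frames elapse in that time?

225758 frames

Frames = 9416 × 24000/1001 = 20544000/91 ≈ 225758.2418.
Complete frames: 225758.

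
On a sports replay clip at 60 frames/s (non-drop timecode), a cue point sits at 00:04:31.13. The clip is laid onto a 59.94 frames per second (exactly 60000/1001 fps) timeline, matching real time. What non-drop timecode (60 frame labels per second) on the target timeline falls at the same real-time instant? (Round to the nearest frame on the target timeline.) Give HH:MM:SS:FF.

00:04:30:57

Source frame index: (0×3600 + 4×60 + 31) × 60 + 13 = 16273.
Real time: 16273 / (60) = 16273/60 s.
Target frame: (16273/60) × (60000/1001) = 16273000/1001 ≈ 16256.743 → 16257.
At 60 labels/s: frame 16257 → 00:04:30:57.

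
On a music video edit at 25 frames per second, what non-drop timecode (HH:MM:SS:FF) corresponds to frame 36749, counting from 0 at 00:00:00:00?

00:24:29:24

36749 ÷ 25 = 1469 full seconds, remainder 24 frames.
1469 s = 0 h 24 min 29 s.
Timecode: 00:24:29:24.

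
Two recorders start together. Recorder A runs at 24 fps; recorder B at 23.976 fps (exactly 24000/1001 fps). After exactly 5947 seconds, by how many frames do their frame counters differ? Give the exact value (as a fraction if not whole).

A emits 24 × 5947 = 142728 frames; B emits 24000/1001 × 5947 = 142728000/1001.
Difference = 142728/1001 frames (≈ 142.5854); B is behind A.

142728/1001 frames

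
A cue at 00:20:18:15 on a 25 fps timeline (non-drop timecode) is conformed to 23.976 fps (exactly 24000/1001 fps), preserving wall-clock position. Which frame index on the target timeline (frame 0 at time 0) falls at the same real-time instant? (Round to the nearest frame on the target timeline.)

frame 29217

Source frame index: (0×3600 + 20×60 + 18) × 25 + 15 = 30465.
Real time: 30465 / (25) = 6093/5 s.
Target frame: (6093/5) × (24000/1001) = 29246400/1001 ≈ 29217.183 → 29217.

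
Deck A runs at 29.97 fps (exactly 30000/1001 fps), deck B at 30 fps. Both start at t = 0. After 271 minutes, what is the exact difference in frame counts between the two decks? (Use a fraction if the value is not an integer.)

271 min = 16260 s.
A emits 30000/1001 × 16260 = 487800000/1001 frames; B emits 30 × 16260 = 487800.
Difference = 487800/1001 frames (≈ 487.3127); B is ahead of A.

487800/1001 frames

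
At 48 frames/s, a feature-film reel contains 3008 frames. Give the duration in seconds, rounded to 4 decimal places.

62.6667 seconds

Running time = 3008 × 1/48 = 188/3 s ≈ 62.6667 s.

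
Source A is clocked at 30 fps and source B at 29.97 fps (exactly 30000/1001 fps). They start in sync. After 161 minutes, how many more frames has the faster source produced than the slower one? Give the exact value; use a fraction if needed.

161 min = 9660 s.
A emits 30 × 9660 = 289800 frames; B emits 30000/1001 × 9660 = 41400000/143.
Difference = 41400/143 frames (≈ 289.5105); B is behind A.

41400/143 frames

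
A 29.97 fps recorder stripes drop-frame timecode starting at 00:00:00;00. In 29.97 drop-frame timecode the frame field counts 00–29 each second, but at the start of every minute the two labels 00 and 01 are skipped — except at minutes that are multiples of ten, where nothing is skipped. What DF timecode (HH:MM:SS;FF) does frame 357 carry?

Each 10-minute DF block holds 10 × 60 × 30 − 9 × 2 = 17982 frames. 357 ÷ 17982 → 0 full blocks, remainder 357.
Within the partial block the first minute is 1800 frames and each further minute 1798, so 0 further minute boundaries passed. Total skipped labels = 18 × 0 + 2 × 0 = 0.
Non-drop label index = 357 + 0 = 357; at 30 labels/s that is 00:00:11:27, i.e. DF 00:00:11;27.

00:00:11;27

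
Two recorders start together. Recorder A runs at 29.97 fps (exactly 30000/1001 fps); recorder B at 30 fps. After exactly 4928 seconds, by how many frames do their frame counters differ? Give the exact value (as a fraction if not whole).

1920/13 frames

A emits 30000/1001 × 4928 = 1920000/13 frames; B emits 30 × 4928 = 147840.
Difference = 1920/13 frames (≈ 147.6923); B is ahead of A.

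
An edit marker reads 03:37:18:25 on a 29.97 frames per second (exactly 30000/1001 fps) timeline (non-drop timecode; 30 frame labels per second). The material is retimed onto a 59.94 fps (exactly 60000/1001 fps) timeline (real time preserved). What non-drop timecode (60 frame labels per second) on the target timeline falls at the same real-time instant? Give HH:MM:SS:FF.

03:37:18:50

Source frame index: (3×3600 + 37×60 + 18) × 30 + 25 = 391165.
Real time: 391165 / (30000/1001) = 78311233/6000 s.
Target frame: (78311233/6000) × (60000/1001) = 782330.
At 60 labels/s: frame 782330 → 03:37:18:50.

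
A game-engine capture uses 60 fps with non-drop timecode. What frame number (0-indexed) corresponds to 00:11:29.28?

frame 41368

Total seconds to the label: (0 × 3600 + 11 × 60 + 29) = 689.
Frame index = 689 × 60 + 28 = 41368.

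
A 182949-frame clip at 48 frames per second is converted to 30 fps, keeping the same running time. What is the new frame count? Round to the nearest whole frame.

Frames at target rate = 182949 × (30) / (48) = 914745/8 ≈ 114343.125.
Nearest whole frame: 114343.

114343 frames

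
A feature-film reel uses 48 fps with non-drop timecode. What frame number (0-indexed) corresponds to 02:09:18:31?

Total seconds to the label: (2 × 3600 + 9 × 60 + 18) = 7758.
Frame index = 7758 × 48 + 31 = 372415.

frame 372415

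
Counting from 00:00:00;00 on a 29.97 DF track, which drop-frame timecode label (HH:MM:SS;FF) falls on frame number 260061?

Each 10-minute DF block holds 10 × 60 × 30 − 9 × 2 = 17982 frames. 260061 ÷ 17982 → 14 full blocks, remainder 8313.
Within the partial block the first minute is 1800 frames and each further minute 1798, so 4 further minute boundaries passed. Total skipped labels = 18 × 14 + 2 × 4 = 260.
Non-drop label index = 260061 + 260 = 260321; at 30 labels/s that is 02:24:37:11, i.e. DF 02:24:37;11.

02:24:37;11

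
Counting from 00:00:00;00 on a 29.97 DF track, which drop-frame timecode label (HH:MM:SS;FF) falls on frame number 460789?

04:16:15;01

Each 10-minute DF block holds 10 × 60 × 30 − 9 × 2 = 17982 frames. 460789 ÷ 17982 → 25 full blocks, remainder 11239.
Within the partial block the first minute is 1800 frames and each further minute 1798, so 6 further minute boundaries passed. Total skipped labels = 18 × 25 + 2 × 6 = 462.
Non-drop label index = 460789 + 462 = 461251; at 30 labels/s that is 04:16:15:01, i.e. DF 04:16:15;01.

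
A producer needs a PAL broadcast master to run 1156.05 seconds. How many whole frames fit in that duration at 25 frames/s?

28901 frames

Frames = 1156.05 × 25 = 115605/4 ≈ 28901.2500.
Complete frames: 28901.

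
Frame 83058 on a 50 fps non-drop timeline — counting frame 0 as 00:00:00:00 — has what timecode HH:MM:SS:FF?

00:27:41:08

83058 ÷ 50 = 1661 full seconds, remainder 8 frames.
1661 s = 0 h 27 min 41 s.
Timecode: 00:27:41:08.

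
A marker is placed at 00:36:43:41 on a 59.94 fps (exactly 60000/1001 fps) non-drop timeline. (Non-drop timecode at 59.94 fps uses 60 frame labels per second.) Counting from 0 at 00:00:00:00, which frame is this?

132221

Total seconds to the label: (0 × 3600 + 36 × 60 + 43) = 2203.
Frame index = 2203 × 60 + 41 = 132221.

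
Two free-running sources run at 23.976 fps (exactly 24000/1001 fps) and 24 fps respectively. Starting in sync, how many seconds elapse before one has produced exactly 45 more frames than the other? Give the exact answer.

1876.875 seconds

The gap grows by |24 − 24000/1001| = 24/1001 frames per second.
Time for a 45-frame gap: 45 ÷ (24/1001) = 1876.875 s.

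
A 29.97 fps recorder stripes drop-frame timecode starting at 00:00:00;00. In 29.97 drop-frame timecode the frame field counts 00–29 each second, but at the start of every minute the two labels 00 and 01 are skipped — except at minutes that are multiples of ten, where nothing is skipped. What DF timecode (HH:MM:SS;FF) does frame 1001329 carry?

09:16:51;01

Ten DF minutes hold 17982 frames, so frame 1001329 lies in block 55 (frames 989010–1006991) with 12319 frames into that block.
The block's first minute is 1800 frames and the rest 1798 each; 12319 frames reaches minute 6, so 55 × 18 + 6 × 2 = 1002 labels have been skipped so far.
Adding those back, label number 1001329 + 1002 = 1002331 at 30 labels/s is 33411 s + 1 f = 9 h 16 min 51 s frame 1, i.e. 09:16:51;01.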